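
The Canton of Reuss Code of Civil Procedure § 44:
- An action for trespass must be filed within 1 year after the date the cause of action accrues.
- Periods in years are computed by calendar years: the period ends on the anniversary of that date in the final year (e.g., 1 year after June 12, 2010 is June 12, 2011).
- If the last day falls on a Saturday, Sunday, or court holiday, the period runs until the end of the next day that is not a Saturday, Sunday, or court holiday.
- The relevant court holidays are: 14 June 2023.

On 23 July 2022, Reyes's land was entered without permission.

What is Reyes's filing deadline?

July 24, 2023

1 year after 23 July 2022 is July 23, 2023.
July 23, 2023 is Sunday. The next qualifying day is July 24, 2023.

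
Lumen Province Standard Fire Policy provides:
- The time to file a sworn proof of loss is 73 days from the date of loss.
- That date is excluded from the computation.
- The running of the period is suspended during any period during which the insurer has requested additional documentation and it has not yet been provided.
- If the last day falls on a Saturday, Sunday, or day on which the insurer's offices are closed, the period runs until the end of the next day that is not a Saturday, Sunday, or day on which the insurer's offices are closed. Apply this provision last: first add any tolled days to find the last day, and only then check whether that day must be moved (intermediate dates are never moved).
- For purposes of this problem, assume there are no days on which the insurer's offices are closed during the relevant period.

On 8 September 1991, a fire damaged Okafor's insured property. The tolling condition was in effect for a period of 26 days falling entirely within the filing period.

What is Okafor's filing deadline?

December 16, 1991

73 days after 8 September 1991 is November 20, 1991.
Tolling adds 26 days: November 20, 1991 + 26 days = December 16, 1991.
December 16, 1991 is a Monday and not a day on which the insurer's offices are closed, so no extension applies.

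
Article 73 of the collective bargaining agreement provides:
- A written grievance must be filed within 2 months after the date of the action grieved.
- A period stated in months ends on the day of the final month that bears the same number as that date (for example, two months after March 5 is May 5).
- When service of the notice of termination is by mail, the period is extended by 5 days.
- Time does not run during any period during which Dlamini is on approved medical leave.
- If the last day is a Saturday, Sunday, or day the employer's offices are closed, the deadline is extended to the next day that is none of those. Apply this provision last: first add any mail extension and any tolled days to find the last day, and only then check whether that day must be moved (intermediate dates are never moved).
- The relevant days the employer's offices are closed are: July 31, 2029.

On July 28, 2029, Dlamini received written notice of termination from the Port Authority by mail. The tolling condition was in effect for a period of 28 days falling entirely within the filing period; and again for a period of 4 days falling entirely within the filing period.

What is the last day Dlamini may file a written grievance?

November 5, 2029

2 months after July 28, 2029 is September 28, 2029.
Service was by mail, adding 5 days: September 28, 2029 + 5 days = October 3, 2029.
Tolling adds 28 days: October 3, 2029 + 28 days = October 31, 2029.
Tolling adds 4 days: October 31, 2029 + 4 days = November 4, 2029.
November 4, 2029 is Sunday. The next qualifying day is November 5, 2029.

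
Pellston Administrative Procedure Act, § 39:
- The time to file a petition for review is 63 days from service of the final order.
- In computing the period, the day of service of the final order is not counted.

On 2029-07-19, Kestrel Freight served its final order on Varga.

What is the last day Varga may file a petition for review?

September 20, 2029

63 days after 2029-07-19 is September 20, 2029.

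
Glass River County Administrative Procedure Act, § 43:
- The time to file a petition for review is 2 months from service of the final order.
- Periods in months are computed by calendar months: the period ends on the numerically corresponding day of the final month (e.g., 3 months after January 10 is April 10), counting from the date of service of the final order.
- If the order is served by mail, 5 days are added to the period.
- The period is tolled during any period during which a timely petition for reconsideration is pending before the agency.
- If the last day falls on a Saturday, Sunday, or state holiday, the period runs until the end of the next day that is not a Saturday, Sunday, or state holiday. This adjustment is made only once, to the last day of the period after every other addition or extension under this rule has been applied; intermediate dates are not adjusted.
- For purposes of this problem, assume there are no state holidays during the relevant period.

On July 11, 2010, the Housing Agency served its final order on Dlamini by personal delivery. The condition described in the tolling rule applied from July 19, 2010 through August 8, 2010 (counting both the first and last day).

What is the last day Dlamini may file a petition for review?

2 months after July 11, 2010 is September 11, 2010.
Service was not by mail, so no mail extension applies.
From July 19, 2010 through August 8, 2010 inclusive is 21 days; tolling adds 21 days: September 11, 2010 + 21 days = October 2, 2010.
October 2, 2010 is Saturday; October 3, 2010 is Sunday. The next qualifying day is October 4, 2010.

October 4, 2010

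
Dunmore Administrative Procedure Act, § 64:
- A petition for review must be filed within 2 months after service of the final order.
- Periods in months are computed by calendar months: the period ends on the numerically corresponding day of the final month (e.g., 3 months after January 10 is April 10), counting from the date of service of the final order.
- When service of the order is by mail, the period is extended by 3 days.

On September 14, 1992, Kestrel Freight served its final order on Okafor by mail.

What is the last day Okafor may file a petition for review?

November 17, 1992

2 months after September 14, 1992 is November 14, 1992.
Service was by mail, adding 3 days: November 14, 1992 + 3 days = November 17, 1992.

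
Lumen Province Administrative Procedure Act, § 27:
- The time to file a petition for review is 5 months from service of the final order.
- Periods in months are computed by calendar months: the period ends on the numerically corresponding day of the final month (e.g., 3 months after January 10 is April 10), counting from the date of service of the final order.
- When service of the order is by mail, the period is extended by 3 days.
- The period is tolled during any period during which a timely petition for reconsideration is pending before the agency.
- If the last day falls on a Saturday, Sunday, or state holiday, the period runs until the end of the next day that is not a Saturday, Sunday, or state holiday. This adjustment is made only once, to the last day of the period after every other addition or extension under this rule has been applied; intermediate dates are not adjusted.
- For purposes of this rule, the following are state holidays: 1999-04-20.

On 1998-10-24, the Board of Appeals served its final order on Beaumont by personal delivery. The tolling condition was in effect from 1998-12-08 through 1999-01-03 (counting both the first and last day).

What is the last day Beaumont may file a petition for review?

April 21, 1999

5 months after 1998-10-24 is March 24, 1999.
Service was not by mail, so no mail extension applies.
From December 8, 1998 through January 3, 1999 inclusive is 27 days; tolling adds 27 days: March 24, 1999 + 27 days = April 20, 1999.
April 20, 1999 is a listed holiday. The next qualifying day is April 21, 1999.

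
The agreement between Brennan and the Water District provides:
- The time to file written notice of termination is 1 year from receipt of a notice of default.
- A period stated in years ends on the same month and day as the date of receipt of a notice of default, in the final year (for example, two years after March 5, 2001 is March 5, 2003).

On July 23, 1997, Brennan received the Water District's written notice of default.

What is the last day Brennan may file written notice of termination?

1 year after July 23, 1997 is July 23, 1998.

July 23, 1998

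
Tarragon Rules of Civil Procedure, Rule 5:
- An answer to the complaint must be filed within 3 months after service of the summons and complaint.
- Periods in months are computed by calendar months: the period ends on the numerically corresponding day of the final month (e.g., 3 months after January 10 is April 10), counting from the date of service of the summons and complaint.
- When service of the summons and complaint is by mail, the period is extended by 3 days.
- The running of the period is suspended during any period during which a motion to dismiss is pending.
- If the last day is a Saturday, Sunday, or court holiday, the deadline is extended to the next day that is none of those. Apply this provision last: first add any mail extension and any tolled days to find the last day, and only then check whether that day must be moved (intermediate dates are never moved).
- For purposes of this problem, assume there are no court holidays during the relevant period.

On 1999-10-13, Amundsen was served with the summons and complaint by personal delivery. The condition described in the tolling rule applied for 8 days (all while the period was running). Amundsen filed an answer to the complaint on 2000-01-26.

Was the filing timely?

3 months after 1999-10-13 is January 13, 2000.
Service was not by mail, so no mail extension applies.
Tolling adds 8 days: January 13, 2000 + 8 days = January 21, 2000.
January 21, 2000 is a Friday and not a court holiday, so no extension applies.
The deadline is January 21, 2000; the filing on January 26, 2000 is after that date.

No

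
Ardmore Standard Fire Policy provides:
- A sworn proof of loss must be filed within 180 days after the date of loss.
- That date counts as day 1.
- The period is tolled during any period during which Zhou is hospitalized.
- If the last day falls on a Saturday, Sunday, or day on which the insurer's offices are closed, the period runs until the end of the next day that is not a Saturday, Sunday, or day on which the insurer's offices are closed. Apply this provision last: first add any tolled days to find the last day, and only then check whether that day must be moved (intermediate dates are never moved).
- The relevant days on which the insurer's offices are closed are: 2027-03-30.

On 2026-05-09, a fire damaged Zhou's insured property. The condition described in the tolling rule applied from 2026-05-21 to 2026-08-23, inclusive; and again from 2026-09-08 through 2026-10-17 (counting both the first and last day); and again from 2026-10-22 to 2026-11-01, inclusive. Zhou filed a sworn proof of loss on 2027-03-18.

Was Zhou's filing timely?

Yes

Counting 2026-05-09 as day 1, day 180 is November 4, 2026.
From May 21, 2026 through August 23, 2026 inclusive is 95 days; tolling adds 95 days: November 4, 2026 + 95 days = February 7, 2027.
From September 8, 2026 through October 17, 2026 inclusive is 40 days; tolling adds 40 days: February 7, 2027 + 40 days = March 19, 2027.
From October 22, 2026 through November 1, 2026 inclusive is 11 days; tolling adds 11 days: March 19, 2027 + 11 days = March 30, 2027.
March 30, 2027 is a listed holiday. The next qualifying day is March 31, 2027.
The deadline is March 31, 2027; the filing on March 18, 2027 is on or before that date.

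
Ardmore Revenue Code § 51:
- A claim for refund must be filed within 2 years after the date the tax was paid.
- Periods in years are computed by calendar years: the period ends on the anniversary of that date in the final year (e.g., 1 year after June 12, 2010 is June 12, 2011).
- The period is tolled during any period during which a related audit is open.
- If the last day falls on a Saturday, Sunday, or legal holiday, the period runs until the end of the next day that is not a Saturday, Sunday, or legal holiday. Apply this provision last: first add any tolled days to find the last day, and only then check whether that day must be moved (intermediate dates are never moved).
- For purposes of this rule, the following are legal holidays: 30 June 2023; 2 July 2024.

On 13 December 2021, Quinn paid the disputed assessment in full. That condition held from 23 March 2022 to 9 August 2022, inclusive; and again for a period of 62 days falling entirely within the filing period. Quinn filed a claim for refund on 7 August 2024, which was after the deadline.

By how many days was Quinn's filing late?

35 days

2 years after 13 December 2021 is December 13, 2023.
From March 23, 2022 through August 9, 2022 inclusive is 140 days; tolling adds 140 days: December 13, 2023 + 140 days = May 1, 2024.
Tolling adds 62 days: May 1, 2024 + 62 days = July 2, 2024.
July 2, 2024 is a listed holiday. The next qualifying day is July 3, 2024.
The deadline is July 3, 2024; from July 3, 2024 to August 7, 2024 is 35 days.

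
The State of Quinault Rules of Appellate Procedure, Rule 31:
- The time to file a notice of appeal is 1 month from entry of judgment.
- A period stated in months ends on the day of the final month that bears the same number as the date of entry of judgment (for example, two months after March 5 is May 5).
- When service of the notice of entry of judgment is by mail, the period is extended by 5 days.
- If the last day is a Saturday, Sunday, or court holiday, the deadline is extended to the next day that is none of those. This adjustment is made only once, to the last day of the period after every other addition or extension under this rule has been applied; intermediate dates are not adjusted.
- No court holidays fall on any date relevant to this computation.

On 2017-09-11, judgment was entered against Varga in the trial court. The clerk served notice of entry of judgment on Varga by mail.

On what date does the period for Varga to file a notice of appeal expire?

October 16, 2017

1 month after 2017-09-11 is October 11, 2017.
Service was by mail, adding 5 days: October 11, 2017 + 5 days = October 16, 2017.
October 16, 2017 is a Monday and not a court holiday, so no extension applies.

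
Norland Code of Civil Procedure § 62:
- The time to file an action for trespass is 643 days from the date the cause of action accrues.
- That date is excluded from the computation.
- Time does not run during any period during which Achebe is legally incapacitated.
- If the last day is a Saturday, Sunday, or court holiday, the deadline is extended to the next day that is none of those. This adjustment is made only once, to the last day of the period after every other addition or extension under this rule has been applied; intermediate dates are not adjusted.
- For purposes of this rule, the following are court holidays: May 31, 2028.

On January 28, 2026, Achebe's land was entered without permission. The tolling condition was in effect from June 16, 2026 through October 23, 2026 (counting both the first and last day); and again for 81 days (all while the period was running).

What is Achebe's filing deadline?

June 1, 2028

643 days after January 28, 2026 is November 2, 2027.
From June 16, 2026 through October 23, 2026 inclusive is 130 days; tolling adds 130 days: November 2, 2027 + 130 days = March 11, 2028.
Tolling adds 81 days: March 11, 2028 + 81 days = May 31, 2028.
May 31, 2028 is a listed holiday. The next qualifying day is June 1, 2028.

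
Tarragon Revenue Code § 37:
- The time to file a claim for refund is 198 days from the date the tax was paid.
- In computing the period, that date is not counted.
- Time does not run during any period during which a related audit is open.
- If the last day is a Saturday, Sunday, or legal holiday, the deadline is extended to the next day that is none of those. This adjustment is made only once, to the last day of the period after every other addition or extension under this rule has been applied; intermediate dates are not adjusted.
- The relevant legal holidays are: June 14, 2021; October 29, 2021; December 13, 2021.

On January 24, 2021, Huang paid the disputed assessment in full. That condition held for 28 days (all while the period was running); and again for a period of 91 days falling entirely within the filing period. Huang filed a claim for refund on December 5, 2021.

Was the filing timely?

198 days after January 24, 2021 is August 10, 2021.
Tolling adds 28 days: August 10, 2021 + 28 days = September 7, 2021.
Tolling adds 91 days: September 7, 2021 + 91 days = December 7, 2021.
December 7, 2021 is a Tuesday and not a legal holiday, so no extension applies.
The deadline is December 7, 2021; the filing on December 5, 2021 is on or before that date.

Yes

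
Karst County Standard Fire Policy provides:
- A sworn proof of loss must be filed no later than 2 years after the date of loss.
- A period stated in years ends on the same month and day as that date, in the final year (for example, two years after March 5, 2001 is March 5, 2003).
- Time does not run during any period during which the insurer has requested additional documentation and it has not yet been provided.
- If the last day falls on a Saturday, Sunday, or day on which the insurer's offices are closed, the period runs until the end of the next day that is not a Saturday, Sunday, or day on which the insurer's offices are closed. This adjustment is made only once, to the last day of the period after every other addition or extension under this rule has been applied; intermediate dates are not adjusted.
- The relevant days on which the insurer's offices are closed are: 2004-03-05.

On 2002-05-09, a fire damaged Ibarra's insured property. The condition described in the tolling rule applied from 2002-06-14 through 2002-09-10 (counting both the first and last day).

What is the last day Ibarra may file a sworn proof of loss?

2 years after 2002-05-09 is May 9, 2004.
From June 14, 2002 through September 10, 2002 inclusive is 89 days; tolling adds 89 days: May 9, 2004 + 89 days = August 6, 2004.
August 6, 2004 is a Friday and not a day on which the insurer's offices are closed, so no extension applies.

August 6, 2004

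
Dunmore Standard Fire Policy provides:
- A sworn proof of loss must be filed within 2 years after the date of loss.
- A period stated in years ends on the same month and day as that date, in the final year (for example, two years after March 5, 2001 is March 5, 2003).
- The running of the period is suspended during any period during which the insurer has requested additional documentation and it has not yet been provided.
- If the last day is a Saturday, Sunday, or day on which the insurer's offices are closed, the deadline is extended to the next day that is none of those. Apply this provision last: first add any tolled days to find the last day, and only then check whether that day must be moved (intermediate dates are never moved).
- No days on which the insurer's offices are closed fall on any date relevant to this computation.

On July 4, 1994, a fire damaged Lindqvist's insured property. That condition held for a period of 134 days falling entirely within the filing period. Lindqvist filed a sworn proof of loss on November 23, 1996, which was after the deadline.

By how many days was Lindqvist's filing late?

8 days

2 years after July 4, 1994 is July 4, 1996.
Tolling adds 134 days: July 4, 1996 + 134 days = November 15, 1996.
November 15, 1996 is a Friday and not a day on which the insurer's offices are closed, so no extension applies.
The deadline is November 15, 1996; from November 15, 1996 to November 23, 1996 is 8 days.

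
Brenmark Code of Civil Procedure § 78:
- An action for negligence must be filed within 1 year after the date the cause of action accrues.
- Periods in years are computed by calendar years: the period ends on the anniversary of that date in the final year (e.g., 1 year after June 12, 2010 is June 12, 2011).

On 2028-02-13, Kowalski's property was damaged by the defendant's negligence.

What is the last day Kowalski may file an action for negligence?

February 13, 2029

1 year after 2028-02-13 is February 13, 2029.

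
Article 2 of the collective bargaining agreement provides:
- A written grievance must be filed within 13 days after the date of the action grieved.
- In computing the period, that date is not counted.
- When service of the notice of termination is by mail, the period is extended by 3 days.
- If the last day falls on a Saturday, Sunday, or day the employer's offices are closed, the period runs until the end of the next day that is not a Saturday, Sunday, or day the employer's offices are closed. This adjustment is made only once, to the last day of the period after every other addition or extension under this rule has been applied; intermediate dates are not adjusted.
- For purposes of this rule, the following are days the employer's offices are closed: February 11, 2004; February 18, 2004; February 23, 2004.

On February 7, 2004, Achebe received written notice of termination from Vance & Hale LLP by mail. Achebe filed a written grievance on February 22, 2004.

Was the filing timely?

13 days after February 7, 2004 is February 20, 2004.
Service was by mail, adding 3 days: February 20, 2004 + 3 days = February 23, 2004.
February 23, 2004 is a listed holiday. The next qualifying day is February 24, 2004.
The deadline is February 24, 2004; the filing on February 22, 2004 is on or before that date.

Yes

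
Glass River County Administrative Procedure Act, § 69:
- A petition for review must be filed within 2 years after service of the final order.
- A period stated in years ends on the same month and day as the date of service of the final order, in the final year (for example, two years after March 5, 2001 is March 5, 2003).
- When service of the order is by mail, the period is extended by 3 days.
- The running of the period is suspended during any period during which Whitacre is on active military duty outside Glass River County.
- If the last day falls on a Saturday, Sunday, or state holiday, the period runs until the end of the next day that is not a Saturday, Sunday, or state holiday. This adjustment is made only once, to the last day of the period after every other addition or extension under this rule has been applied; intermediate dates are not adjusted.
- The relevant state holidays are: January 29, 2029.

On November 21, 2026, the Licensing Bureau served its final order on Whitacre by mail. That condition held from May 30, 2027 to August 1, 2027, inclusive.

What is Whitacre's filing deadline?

2 years after November 21, 2026 is November 21, 2028.
Service was by mail, adding 3 days: November 21, 2028 + 3 days = November 24, 2028.
From May 30, 2027 through August 1, 2027 inclusive is 64 days; tolling adds 64 days: November 24, 2028 + 64 days = January 27, 2029.
January 27, 2029 is Saturday; January 28, 2029 is Sunday; January 29, 2029 is a listed holiday. The next qualifying day is January 30, 2029.

January 30, 2029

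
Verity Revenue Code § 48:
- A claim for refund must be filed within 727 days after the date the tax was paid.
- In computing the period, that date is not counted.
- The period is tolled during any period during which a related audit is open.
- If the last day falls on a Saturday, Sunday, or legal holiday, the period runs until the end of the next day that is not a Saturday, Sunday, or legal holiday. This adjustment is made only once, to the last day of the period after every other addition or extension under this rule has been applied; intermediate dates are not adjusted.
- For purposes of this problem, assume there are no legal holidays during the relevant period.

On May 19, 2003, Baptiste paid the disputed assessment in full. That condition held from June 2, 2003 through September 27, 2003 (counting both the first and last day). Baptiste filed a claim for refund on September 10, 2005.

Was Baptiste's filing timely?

727 days after May 19, 2003 is May 15, 2005.
From June 2, 2003 through September 27, 2003 inclusive is 118 days; tolling adds 118 days: May 15, 2005 + 118 days = September 10, 2005.
September 10, 2005 is Saturday; September 11, 2005 is Sunday. The next qualifying day is September 12, 2005.
The deadline is September 12, 2005; the filing on September 10, 2005 is on or before that date.

Yes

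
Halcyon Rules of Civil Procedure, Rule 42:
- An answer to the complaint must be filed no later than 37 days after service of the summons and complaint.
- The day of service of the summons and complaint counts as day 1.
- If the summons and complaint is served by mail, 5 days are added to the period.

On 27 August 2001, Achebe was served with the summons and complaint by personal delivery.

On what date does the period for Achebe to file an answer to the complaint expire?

October 2, 2001

Counting 27 August 2001 as day 1, day 37 is October 2, 2001.
Service was not by mail, so no mail extension applies.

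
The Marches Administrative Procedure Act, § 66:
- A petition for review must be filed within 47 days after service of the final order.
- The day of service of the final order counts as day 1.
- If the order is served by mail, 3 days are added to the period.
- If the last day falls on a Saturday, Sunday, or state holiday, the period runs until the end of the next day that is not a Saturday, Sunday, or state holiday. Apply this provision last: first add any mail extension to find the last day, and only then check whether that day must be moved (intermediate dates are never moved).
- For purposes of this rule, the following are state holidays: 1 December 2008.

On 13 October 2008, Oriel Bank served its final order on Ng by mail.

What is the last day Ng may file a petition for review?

December 2, 2008

Counting 13 October 2008 as day 1, day 47 is November 28, 2008.
Service was by mail, adding 3 days: November 28, 2008 + 3 days = December 1, 2008.
December 1, 2008 is a listed holiday. The next qualifying day is December 2, 2008.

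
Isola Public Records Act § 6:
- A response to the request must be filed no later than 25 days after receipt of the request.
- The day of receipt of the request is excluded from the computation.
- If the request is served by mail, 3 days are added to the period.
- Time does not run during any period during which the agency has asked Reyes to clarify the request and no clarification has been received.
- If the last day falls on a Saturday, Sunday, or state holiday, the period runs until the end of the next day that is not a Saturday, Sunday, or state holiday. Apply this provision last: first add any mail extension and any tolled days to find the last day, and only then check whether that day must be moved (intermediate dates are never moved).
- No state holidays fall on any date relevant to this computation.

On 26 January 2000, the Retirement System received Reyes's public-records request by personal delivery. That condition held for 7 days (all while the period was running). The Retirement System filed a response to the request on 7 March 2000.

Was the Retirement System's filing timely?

25 days after 26 January 2000 is February 20, 2000.
Service was not by mail, so no mail extension applies.
Tolling adds 7 days: February 20, 2000 + 7 days = February 27, 2000.
February 27, 2000 is Sunday. The next qualifying day is February 28, 2000.
The deadline is February 28, 2000; the filing on March 7, 2000 is after that date.

No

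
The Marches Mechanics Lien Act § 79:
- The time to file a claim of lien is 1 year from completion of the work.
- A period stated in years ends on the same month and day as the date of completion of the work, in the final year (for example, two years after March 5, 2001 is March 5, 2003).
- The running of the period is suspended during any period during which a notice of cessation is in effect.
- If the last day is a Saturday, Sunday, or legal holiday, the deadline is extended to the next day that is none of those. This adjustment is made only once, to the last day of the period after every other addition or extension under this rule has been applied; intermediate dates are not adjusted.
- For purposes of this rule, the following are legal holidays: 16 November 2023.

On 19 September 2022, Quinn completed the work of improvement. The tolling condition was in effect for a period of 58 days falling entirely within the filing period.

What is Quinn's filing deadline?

November 17, 2023

1 year after 19 September 2022 is September 19, 2023.
Tolling adds 58 days: September 19, 2023 + 58 days = November 16, 2023.
November 16, 2023 is a listed holiday. The next qualifying day is November 17, 2023.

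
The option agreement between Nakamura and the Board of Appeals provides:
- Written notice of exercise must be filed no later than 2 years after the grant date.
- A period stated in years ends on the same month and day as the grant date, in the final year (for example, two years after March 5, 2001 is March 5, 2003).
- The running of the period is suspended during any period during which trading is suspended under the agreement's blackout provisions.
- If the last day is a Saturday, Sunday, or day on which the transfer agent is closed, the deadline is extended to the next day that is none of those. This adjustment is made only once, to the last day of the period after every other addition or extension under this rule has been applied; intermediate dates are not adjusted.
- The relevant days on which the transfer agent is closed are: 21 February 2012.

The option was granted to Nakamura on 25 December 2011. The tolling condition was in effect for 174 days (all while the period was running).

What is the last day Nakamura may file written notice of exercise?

June 17, 2014

2 years after 25 December 2011 is December 25, 2013.
Tolling adds 174 days: December 25, 2013 + 174 days = June 17, 2014.
June 17, 2014 is a Tuesday and not a day on which the transfer agent is closed, so no extension applies.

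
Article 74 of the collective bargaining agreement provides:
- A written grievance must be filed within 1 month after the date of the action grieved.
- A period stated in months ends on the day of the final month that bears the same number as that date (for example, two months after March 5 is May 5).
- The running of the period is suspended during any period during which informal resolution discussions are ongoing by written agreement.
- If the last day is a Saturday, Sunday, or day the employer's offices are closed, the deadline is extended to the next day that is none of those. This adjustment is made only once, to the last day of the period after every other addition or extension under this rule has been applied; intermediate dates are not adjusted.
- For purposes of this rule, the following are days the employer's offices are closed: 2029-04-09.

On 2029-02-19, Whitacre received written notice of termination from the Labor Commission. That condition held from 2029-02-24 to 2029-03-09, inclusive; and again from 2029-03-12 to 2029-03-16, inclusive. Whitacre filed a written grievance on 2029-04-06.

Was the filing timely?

1 month after 2029-02-19 is March 19, 2029.
From February 24, 2029 through March 9, 2029 inclusive is 14 days; tolling adds 14 days: March 19, 2029 + 14 days = April 2, 2029.
From March 12, 2029 through March 16, 2029 inclusive is 5 days; tolling adds 5 days: April 2, 2029 + 5 days = April 7, 2029.
April 7, 2029 is Saturday; April 8, 2029 is Sunday; April 9, 2029 is a listed holiday. The next qualifying day is April 10, 2029.
The deadline is April 10, 2029; the filing on April 6, 2029 is on or before that date.

Yes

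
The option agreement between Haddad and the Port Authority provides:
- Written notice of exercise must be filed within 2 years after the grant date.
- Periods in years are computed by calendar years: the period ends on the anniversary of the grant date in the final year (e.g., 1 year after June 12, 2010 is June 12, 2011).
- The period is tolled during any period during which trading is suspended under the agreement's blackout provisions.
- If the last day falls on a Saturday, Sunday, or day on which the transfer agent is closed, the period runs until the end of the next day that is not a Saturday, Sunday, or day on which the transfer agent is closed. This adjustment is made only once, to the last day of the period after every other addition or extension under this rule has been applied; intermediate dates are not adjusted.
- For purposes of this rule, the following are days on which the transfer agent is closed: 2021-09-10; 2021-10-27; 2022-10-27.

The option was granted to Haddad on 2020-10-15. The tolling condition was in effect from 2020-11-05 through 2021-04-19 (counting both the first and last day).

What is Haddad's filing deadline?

2 years after 2020-10-15 is October 15, 2022.
From November 5, 2020 through April 19, 2021 inclusive is 166 days; tolling adds 166 days: October 15, 2022 + 166 days = March 30, 2023.
March 30, 2023 is a Thursday and not a day on which the transfer agent is closed, so no extension applies.

March 30, 2023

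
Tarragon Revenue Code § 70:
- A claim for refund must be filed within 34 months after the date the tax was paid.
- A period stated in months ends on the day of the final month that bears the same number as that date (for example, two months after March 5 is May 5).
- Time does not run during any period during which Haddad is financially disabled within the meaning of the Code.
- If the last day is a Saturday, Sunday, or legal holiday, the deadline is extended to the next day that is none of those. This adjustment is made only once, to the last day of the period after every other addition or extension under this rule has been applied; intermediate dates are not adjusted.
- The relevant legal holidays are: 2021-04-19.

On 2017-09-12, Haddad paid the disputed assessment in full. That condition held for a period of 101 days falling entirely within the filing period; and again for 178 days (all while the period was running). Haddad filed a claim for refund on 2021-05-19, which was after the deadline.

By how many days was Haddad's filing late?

34 months after 2017-09-12 is July 12, 2020.
Tolling adds 101 days: July 12, 2020 + 101 days = October 21, 2020.
Tolling adds 178 days: October 21, 2020 + 178 days = April 17, 2021.
April 17, 2021 is Saturday; April 18, 2021 is Sunday; April 19, 2021 is a listed holiday. The next qualifying day is April 20, 2021.
The deadline is April 20, 2021; from April 20, 2021 to May 19, 2021 is 29 days.

29 days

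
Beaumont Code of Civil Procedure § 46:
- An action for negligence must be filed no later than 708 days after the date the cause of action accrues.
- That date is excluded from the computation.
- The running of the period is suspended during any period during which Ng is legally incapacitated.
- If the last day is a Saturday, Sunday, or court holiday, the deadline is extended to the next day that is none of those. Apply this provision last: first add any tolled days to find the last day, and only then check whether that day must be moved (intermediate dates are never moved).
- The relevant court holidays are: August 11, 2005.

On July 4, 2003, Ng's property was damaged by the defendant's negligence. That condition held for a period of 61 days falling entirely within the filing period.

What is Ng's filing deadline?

August 12, 2005

708 days after July 4, 2003 is June 11, 2005.
Tolling adds 61 days: June 11, 2005 + 61 days = August 11, 2005.
August 11, 2005 is a listed holiday. The next qualifying day is August 12, 2005.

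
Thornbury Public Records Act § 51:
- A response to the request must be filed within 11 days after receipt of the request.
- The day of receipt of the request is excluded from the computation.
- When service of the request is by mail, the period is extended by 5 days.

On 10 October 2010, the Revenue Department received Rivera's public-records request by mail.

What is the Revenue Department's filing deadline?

October 26, 2010

11 days after 10 October 2010 is October 21, 2010.
Service was by mail, adding 5 days: October 21, 2010 + 5 days = October 26, 2010.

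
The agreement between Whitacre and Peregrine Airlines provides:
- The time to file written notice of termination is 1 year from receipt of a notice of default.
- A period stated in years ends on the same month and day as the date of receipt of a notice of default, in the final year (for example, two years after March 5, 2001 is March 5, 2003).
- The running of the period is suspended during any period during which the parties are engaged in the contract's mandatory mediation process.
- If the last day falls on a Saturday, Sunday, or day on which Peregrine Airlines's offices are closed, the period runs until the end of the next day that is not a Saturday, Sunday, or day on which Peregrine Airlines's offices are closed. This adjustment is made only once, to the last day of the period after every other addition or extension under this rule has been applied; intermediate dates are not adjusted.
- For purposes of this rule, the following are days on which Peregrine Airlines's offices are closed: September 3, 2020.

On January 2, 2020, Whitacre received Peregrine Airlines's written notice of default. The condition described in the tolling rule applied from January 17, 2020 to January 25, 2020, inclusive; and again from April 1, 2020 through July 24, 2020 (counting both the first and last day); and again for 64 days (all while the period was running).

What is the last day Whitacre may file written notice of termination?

1 year after January 2, 2020 is January 2, 2021.
From January 17, 2020 through January 25, 2020 inclusive is 9 days; tolling adds 9 days: January 2, 2021 + 9 days = January 11, 2021.
From April 1, 2020 through July 24, 2020 inclusive is 115 days; tolling adds 115 days: January 11, 2021 + 115 days = May 6, 2021.
Tolling adds 64 days: May 6, 2021 + 64 days = July 9, 2021.
July 9, 2021 is a Friday and not a day on which Peregrine Airlines's offices are closed, so no extension applies.

July 9, 2021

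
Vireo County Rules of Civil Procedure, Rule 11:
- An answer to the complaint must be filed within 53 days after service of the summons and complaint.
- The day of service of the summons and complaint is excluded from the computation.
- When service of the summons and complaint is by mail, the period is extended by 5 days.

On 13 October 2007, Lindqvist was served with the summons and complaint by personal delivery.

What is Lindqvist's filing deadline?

53 days after 13 October 2007 is December 5, 2007.
Service was not by mail, so no mail extension applies.

December 5, 2007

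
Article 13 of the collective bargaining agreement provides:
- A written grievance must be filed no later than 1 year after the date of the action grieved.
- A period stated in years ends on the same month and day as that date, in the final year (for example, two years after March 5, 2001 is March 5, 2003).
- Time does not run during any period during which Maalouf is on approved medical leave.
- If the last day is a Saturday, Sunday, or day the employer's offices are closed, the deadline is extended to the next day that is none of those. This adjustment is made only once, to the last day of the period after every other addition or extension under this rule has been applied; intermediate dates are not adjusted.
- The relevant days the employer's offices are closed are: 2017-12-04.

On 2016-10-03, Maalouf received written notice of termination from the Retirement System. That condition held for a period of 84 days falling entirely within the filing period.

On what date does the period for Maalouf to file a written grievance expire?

1 year after 2016-10-03 is October 3, 2017.
Tolling adds 84 days: October 3, 2017 + 84 days = December 26, 2017.
December 26, 2017 is a Tuesday and not a day the employer's offices are closed, so no extension applies.

December 26, 2017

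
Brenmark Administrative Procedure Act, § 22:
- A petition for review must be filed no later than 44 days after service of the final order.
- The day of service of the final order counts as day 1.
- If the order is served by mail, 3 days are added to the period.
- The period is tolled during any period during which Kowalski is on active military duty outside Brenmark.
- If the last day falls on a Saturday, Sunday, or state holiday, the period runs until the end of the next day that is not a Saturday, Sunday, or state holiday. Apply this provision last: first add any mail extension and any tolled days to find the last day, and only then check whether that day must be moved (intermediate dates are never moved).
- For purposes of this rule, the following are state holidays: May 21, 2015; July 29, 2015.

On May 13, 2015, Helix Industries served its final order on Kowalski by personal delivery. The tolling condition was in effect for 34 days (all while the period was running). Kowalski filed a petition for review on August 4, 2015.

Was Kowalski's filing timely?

No

Counting May 13, 2015 as day 1, day 44 is June 25, 2015.
Service was not by mail, so no mail extension applies.
Tolling adds 34 days: June 25, 2015 + 34 days = July 29, 2015.
July 29, 2015 is a listed holiday. The next qualifying day is July 30, 2015.
The deadline is July 30, 2015; the filing on August 4, 2015 is after that date.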